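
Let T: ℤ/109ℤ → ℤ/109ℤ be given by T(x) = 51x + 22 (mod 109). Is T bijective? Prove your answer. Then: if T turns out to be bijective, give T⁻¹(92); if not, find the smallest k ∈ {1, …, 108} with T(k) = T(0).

89

If T(s) = T(t), then 51s ≡ 51t (mod 109). Because gcd(51, 109) = 1, we may cancel 51 to get s ≡ t (mod 109).
We now compute 51⁻¹ mod 109 explicitly. Euclid's algorithm: 109 = 2·51 + 7, 51 = 7·7 + 2, 7 = 3·2 + 1; back-substituting gives 1 = 62·51 − 29·109, so 51⁻¹ ≡ 62 (mod 109).
Then y ↦ 62(y − 22) is a two-sided inverse to T, so every y ∈ ℤ/109ℤ has a preimage.
Thus T is bijective.
Since T is bijective, we compute T⁻¹(92): solve 51x + 22 ≡ 92 (mod 109), i.e. 51x ≡ 70 (mod 109).
Multiplying by 51⁻¹ = 62 gives x ≡ 62·70 = 4340 = 39·109 + 89 ≡ 89 (mod 109).
Check: T(89) = 51·89 + 22 = 4561 = 41·109 + 92 ≡ 92 (mod 109).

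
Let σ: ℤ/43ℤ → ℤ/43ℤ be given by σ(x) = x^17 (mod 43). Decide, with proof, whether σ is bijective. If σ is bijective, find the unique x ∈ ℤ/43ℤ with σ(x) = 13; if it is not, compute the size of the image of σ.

31

Since 43 is prime, the nonzero elements of ℤ/43ℤ form a cyclic group of order 42.
As gcd(17, 42) = 1, raising to the 17th power is a bijection on this group: if a^17 ≡ b^17 then (ab^{−1})^17 = 1, and the only element of order dividing gcd(17, 42) = 1 is 1, so a = b.
With σ(0) = 0 this makes σ injective on all of ℤ/43ℤ, hence bijective (finite equal-size domain and codomain). In particular σ is bijective.
Since σ is bijective, we find the preimage of 13. The inverse of x ↦ x^17 on (ℤ/43ℤ)^× is x ↦ x^5, because 17·5 = 85 = 2·42 + 1 ≡ 1 (mod 42) and x^{42} = 1 for x ≠ 0 (Fermat). So σ⁻¹(13) = 13^5 mod 43.
Repeated squaring mod 43: 13^1 ≡ 13, 13^2 ≡ 13² = 169 ≡ 40, 13^4 ≡ 40² = 1600 ≡ 9. Since 5 = 4 + 1, 13^5 ≡ 9·13: 9·13 = 117 ≡ 31. So 13^5 ≡ 31 (mod 43).
Hence σ⁻¹(13) = 31.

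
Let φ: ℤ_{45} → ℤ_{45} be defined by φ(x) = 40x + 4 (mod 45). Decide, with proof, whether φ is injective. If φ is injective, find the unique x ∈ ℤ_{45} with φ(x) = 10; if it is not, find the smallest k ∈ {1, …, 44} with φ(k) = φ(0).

9

Recall: injectivity means: for all s, t in the domain, φ(s) = φ(t) implies s = t.
We have gcd(40, 45) = 5 > 1. Taking s = 0 and t = 9: φ(0) = 4 and φ(9) = 40·9 + 4 = 364 ≡ 4 (mod 45).
So φ(0) = φ(9) while 0 ≠ 9, therefore φ is not injective.
Since φ is not injective, we find the least positive k with φ(k) = φ(0): this means 40k ≡ 0 (mod 45), i.e. 45 ∣ 40k. Since gcd(40, 45) = 5, dividing through by 5 this holds exactly when 9 ∣ 8k, and as gcd(8, 9) = 1, exactly when 9 ∣ k.
The smallest positive such k is 9.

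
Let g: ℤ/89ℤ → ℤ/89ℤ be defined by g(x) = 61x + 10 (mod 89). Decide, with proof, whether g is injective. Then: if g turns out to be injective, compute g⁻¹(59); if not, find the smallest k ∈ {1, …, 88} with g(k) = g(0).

Suppose g(s) = g(t) in ℤ/89ℤ. Then 61s + 10 ≡ 61t + 10 (mod 89), thus 61(s − t) ≡ 0 (mod 89).
Since gcd(61, 89) = 1, 61 is invertible modulo 89, therefore s − t ≡ 0 (mod 89), i.e. s = t.
So g is injective.
We now compute 61⁻¹ mod 89 explicitly. Euclid's algorithm: 89 = 1·61 + 28, 61 = 2·28 + 5, 28 = 5·5 + 3, 5 = 1·3 + 2, 3 = 1·2 + 1; back-substituting gives 1 = 54·61 − 37·89, so 61⁻¹ ≡ 54 (mod 89).
Since g is injective, we find g⁻¹(59): we need 61x ≡ 59 − 10 ≡ 49 (mod 89). Using 61⁻¹ = 54: x ≡ 54·49 = 2646 = 29·89 + 65, so x = 65.
Check: g(65) = 61·65 + 10 = 3975 = 44·89 + 59 ≡ 59 (mod 89).

65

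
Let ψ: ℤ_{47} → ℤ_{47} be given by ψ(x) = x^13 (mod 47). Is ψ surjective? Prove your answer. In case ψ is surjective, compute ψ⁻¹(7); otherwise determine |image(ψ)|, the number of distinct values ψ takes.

Since 47 is prime, the nonzero elements of ℤ_{47} form a cyclic group of order 46.
As gcd(13, 46) = 1, raising to the 13th power is a bijection on this group: if a^13 ≡ b^13 then (ab^{−1})^13 = 1, and the only element of order dividing gcd(13, 46) = 1 is 1, so a = b.
With ψ(0) = 0 this makes ψ injective on all of ℤ_{47}, hence bijective (finite equal-size domain and codomain). In particular ψ is surjective.
Since ψ is surjective, we find the preimage of 7. The inverse of x ↦ x^13 on (ℤ_{47})^× is x ↦ x^39, because 13·39 = 507 = 11·46 + 1 ≡ 1 (mod 46) and x^{46} = 1 for x ≠ 0 (Fermat). So ψ⁻¹(7) = 7^39 mod 47.
Repeated squaring mod 47: 7^1 ≡ 7, 7^2 ≡ 7² = 49 ≡ 2, 7^4 ≡ 2² = 4, 7^8 ≡ 4² = 16, 7^16 ≡ 16² = 256 ≡ 21, 7^32 ≡ 21² = 441 ≡ 18. Since 39 = 32 + 4 + 2 + 1, 7^39 ≡ 18·4·2·7: 18·4 = 72 ≡ 25, then 25·2 = 50 ≡ 3, then 3·7 = 21. So 7^39 ≡ 21 (mod 47).
Hence ψ⁻¹(7) = 21.

21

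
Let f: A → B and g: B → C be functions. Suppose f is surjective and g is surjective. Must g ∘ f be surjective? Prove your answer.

surjective

Let c ∈ C. Since g is surjective, there is b ∈ B with g(b) = c. Since f is surjective, there is a ∈ A with f(a) = b.
Then (g ∘ f)(a) = g(b) = c. Thus g ∘ f is surjective.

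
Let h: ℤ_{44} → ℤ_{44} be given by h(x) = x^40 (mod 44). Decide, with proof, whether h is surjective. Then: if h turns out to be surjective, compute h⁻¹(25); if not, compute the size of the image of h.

h(1) = 1^40 = 1.
h(3): Repeated squaring mod 44: 3^1 ≡ 3, 3^2 ≡ 3² = 9, 3^4 ≡ 9² = 81 ≡ 37, 3^8 ≡ 37² = 1369 ≡ 5, 3^16 ≡ 5² = 25, 3^32 ≡ 25² = 625 ≡ 9. Since 40 = 32 + 8, 3^40 ≡ 9·5: 9·5 = 45 ≡ 1. So 3^40 ≡ 1 (mod 44).
So h(1) = h(3) = 1 while 1 ≠ 3, therefore h is not injective.
A non-injective map from the 44-element set ℤ_{44} to itself takes at most 43 distinct values, so it cannot be surjective. Therefore h is not surjective.
Since h is not surjective, we determine |image(h)|. Computing x^40 mod 44 for each x (by repeated squaring, reducing mod 44 at every step), the values h(0), h(1), …, h(43) are: 0, 1, 12, 1, 12, 1, 12, 1, 12, 1, 12, 33, 12, 1, 12, 1, 12, 1, 12, 1, 12, 1, 0, 1, 12, 1, 12, 1, 12, 1, 12, 1, 12, 33, 12, 1, 12, 1, 12, 1, 12, 1, 12, 1.
The distinct values are {0, 1, 12, 33}; there are 4 of them.

4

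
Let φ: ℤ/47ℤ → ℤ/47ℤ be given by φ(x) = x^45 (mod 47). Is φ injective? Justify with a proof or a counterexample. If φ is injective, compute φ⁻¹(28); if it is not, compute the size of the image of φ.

Since 47 is prime, the nonzero elements of ℤ/47ℤ form a cyclic group of order 46.
As gcd(45, 46) = 1, raising to the 45th power is a bijection on this group: if x_1^45 ≡ x_2^45 then (x_1x_2^{−1})^45 = 1, and the only element of order dividing gcd(45, 46) = 1 is 1, so x_1 = x_2.
With φ(0) = 0 this makes φ injective on all of ℤ/47ℤ, hence bijective (finite equal-size domain and codomain). In particular φ is injective.
Since φ is injective, we find the preimage of 28. The inverse of x ↦ x^45 on (ℤ/47ℤ)^× is x ↦ x^45, because 45·45 = 2025 = 44·46 + 1 ≡ 1 (mod 46) and x^{46} = 1 for x ≠ 0 (Fermat). So φ⁻¹(28) = 28^45 mod 47.
Repeated squaring mod 47: 28^1 ≡ 28, 28^2 ≡ 28² = 784 ≡ 32, 28^4 ≡ 32² = 1024 ≡ 37, 28^8 ≡ 37² = 1369 ≡ 6, 28^16 ≡ 6² = 36, 28^32 ≡ 36² = 1296 ≡ 27. Since 45 = 32 + 8 + 4 + 1, 28^45 ≡ 27·6·37·28: 27·6 = 162 ≡ 21, then 21·37 = 777 ≡ 25, then 25·28 = 700 ≡ 42. So 28^45 ≡ 42 (mod 47).
Hence φ⁻¹(28) = 42.

42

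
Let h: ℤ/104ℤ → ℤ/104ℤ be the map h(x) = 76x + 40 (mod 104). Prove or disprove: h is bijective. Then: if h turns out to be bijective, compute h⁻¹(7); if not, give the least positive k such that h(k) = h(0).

26

By definition, injectivity means: for all x_1, x_2 in the domain, h(x_1) = h(x_2) implies x_1 = x_2.
We have gcd(76, 104) = 4 > 1. Taking x_1 = 0 and x_2 = 26: h(0) = 40 and h(26) = 76·26 + 40 = 2016 ≡ 40 (mod 104).
So h(0) = h(26) while 0 ≠ 26, hence h is not injective, hence not bijective.
Since h is not bijective, we find the least positive k with h(k) = h(0): this means 76k ≡ 0 (mod 104), i.e. 104 ∣ 76k. Since gcd(76, 104) = 4, dividing through by 4 this holds exactly when 26 ∣ 19k, and as gcd(19, 26) = 1, exactly when 26 ∣ k.
The smallest positive such k is 26.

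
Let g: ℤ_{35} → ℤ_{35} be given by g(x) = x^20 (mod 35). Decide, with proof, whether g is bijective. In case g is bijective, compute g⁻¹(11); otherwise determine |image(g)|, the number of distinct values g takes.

g(3): Repeated squaring mod 35: 3^1 ≡ 3, 3^2 ≡ 3² = 9, 3^4 ≡ 9² = 81 ≡ 11, 3^8 ≡ 11² = 121 ≡ 16, 3^16 ≡ 16² = 256 ≡ 11. Since 20 = 16 + 4, 3^20 ≡ 11·11: 11·11 = 121 ≡ 16. So 3^20 ≡ 16 (mod 35).
g(4): Repeated squaring mod 35: 4^1 ≡ 4, 4^2 ≡ 4² = 16, 4^4 ≡ 16² = 256 ≡ 11, 4^8 ≡ 11² = 121 ≡ 16, 4^16 ≡ 16² = 256 ≡ 11. Since 20 = 16 + 4, 4^20 ≡ 11·11: 11·11 = 121 ≡ 16. So 4^20 ≡ 16 (mod 35).
So g(3) = g(4) = 16 while 3 ≠ 4, therefore g is not injective, hence not bijective.
Since g is not bijective, we determine |image(g)|. Computing x^20 mod 35 for each x (by repeated squaring, reducing mod 35 at every step), the values g(0), g(1), …, g(34) are: 0, 1, 11, 16, 16, 25, 1, 21, 1, 11, 30, 16, 11, 1, 21, 15, 11, 16, 16, 11, 15, 21, 1, 11, 16, 30, 11, 1, 21, 1, 25, 16, 16, 11, 1.
The distinct values are {0, 1, 11, 15, 16, 21, 25, 30}; there are 8 of them.

8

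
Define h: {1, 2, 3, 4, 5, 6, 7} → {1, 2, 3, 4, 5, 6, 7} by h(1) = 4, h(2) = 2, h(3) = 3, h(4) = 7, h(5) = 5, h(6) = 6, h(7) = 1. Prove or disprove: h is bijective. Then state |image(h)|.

The values 4, 2, 3, 7, 5, 6, 1 are a permutation of {1, 2, 3, 4, 5, 6, 7}: each element appears exactly once.
So h is injective and surjective, hence bijective.
The image of h is {1, 2, 3, 4, 5, 6, 7}, which has 7 elements.

7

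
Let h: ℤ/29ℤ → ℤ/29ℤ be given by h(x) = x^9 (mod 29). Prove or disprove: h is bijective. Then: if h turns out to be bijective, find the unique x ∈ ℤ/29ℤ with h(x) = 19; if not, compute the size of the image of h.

2

Since 29 is prime, the nonzero elements of ℤ/29ℤ form a cyclic group of order 28.
As gcd(9, 28) = 1, raising to the 9th power is a bijection on this group: if a^9 ≡ b^9 then (ab^{−1})^9 = 1, and the only element of order dividing gcd(9, 28) = 1 is 1, so a = b.
With h(0) = 0 this makes h injective on all of ℤ/29ℤ, hence bijective (finite equal-size domain and codomain). In particular h is bijective.
Since h is bijective, we find the preimage of 19. The inverse of x ↦ x^9 on (ℤ/29ℤ)^× is x ↦ x^25, because 9·25 = 225 = 8·28 + 1 ≡ 1 (mod 28) and x^{28} = 1 for x ≠ 0 (Fermat). So h⁻¹(19) = 19^25 mod 29.
Repeated squaring mod 29: 19^1 ≡ 19, 19^2 ≡ 19² = 361 ≡ 13, 19^4 ≡ 13² = 169 ≡ 24, 19^8 ≡ 24² = 576 ≡ 25, 19^16 ≡ 25² = 625 ≡ 16. Since 25 = 16 + 8 + 1, 19^25 ≡ 16·25·19: 16·25 = 400 ≡ 23, then 23·19 = 437 ≡ 2. So 19^25 ≡ 2 (mod 29).
Hence h⁻¹(19) = 2.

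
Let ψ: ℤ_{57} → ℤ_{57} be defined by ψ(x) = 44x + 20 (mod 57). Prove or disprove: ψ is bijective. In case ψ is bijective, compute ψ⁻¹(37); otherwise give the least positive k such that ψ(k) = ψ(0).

25

If ψ(a) = ψ(b), then 44a ≡ 44b (mod 57). Because gcd(44, 57) = 1, we may cancel 44 to get a ≡ b (mod 57).
We now compute 44⁻¹ mod 57 explicitly. Euclid's algorithm: 57 = 1·44 + 13, 44 = 3·13 + 5, 13 = 2·5 + 3, 5 = 1·3 + 2, 3 = 1·2 + 1; back-substituting gives 1 = 35·44 − 27·57, so 44⁻¹ ≡ 35 (mod 57).
Then y ↦ 35(y − 20) is a two-sided inverse to ψ, so every y ∈ ℤ_{57} has a preimage.
Hence ψ is bijective.
Since ψ is bijective, we find ψ⁻¹(37): we need 44x ≡ 37 − 20 ≡ 17 (mod 57). Using 44⁻¹ = 35: x ≡ 35·17 = 595 = 10·57 + 25, so x = 25.
Check: ψ(25) = 44·25 + 20 = 1120 = 19·57 + 37 ≡ 37 (mod 57).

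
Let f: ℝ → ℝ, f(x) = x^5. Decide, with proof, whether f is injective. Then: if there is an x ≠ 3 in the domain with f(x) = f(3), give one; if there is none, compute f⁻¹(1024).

On ℝ, x ↦ x^5 is strictly increasing (since 5 is odd), so f(x_1) = f(x_2) forces x_1 = x_2. Therefore f is injective.
Since x ↦ x^5 is strictly increasing on ℝ, it is injective there, so no x ≠ 3 in the domain has f(x) = f(3). We therefore compute f⁻¹(1024) = 1024^{1/5} = 4 (indeed 4^5 = 1024).

4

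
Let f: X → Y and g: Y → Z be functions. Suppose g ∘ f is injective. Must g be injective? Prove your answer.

not injective

No. Take X = {0, 1}, Y = {0, 1, 2, 3, 4}, Z = {0, 1, 2, 3, 4}, f(a) = a for each a ∈ X, and g(b) = 3 if b ∈ {3, 4} else g(b) = b.
Then g ∘ f = f is injective (X ⊂ Y and f is the inclusion), but g(3) = g(4) = 3 with 3 ≠ 4, so g is not injective.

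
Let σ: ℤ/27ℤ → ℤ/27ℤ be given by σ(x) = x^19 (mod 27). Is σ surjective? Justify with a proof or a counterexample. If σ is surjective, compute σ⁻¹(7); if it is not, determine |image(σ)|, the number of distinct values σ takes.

19

σ(0) = 0^19 = 0.
σ(3): Repeated squaring mod 27: 3^1 ≡ 3, 3^2 ≡ 3² = 9, 3^4 ≡ 9² = 81 ≡ 0, 3^8 ≡ 0² = 0, 3^16 ≡ 0² = 0. Since 19 = 16 + 2 + 1, 3^19 ≡ 0·9·3: 0·9 = 0, then 0·3 = 0. So 3^19 ≡ 0 (mod 27).
So σ(0) = σ(3) = 0 while 0 ≠ 3, thus σ is not injective.
A non-injective map from the 27-element set ℤ/27ℤ to itself takes at most 26 distinct values, so it cannot be surjective. Thus σ is not surjective.
Since σ is not surjective, we determine |image(σ)|. Computing x^19 mod 27 for each x (by repeated squaring, reducing mod 27 at every step), the values σ(0), σ(1), …, σ(26) are: 0, 1, 2, 0, 4, 5, 0, 7, 8, 0, 10, 11, 0, 13, 14, 0, 16, 17, 0, 19, 20, 0, 22, 23, 0, 25, 26.
The distinct values are {0, 1, 2, 4, 5, 7, 8, 10, 11, 13, 14, 16, 17, 19, 20, 22, 23, 25, 26}; there are 19 of them.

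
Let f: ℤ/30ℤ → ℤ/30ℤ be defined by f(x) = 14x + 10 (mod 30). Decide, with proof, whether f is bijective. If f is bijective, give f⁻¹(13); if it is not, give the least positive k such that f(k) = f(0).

15

We have gcd(14, 30) = 2 > 1. Taking a = 0 and b = 15: f(0) = 10 and f(15) = 14·15 + 10 = 220 ≡ 10 (mod 30).
So f(0) = f(15) while 0 ≠ 15, so f is not injective, hence not bijective.
Since f is not bijective, we find the least positive k with f(k) = f(0): this means 14k ≡ 0 (mod 30), i.e. 30 ∣ 14k. Since gcd(14, 30) = 2, dividing through by 2 this holds exactly when 15 ∣ 7k, and as gcd(7, 15) = 1, exactly when 15 ∣ k.
The smallest positive such k is 15.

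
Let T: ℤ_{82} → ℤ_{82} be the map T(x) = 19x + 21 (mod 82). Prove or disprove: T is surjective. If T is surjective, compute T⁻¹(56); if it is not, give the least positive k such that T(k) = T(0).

Recall that T is surjective if every y in the codomain equals T(x) for some x in the domain.
Since gcd(19, 82) = 1, 19 is invertible modulo 82. Euclid's algorithm: 82 = 4·19 + 6, 19 = 3·6 + 1; back-substituting gives 1 = 13·19 − 3·82, so 19⁻¹ ≡ 13 (mod 82).
For any y ∈ ℤ_{82}, x = 13(y − 21) mod 82 satisfies T(x) = 19·13(y − 21) + 21 ≡ y (since 19·13 ≡ 1 mod 82). So every y has a preimage.
Therefore T is surjective.
Since T is surjective, we compute T⁻¹(56): solve 19x + 21 ≡ 56 (mod 82), i.e. 19x ≡ 35 (mod 82).
Multiplying by 19⁻¹ = 13 gives x ≡ 13·35 = 455 = 5·82 + 45 ≡ 45 (mod 82).
Check: T(45) = 19·45 + 21 = 876 = 10·82 + 56 ≡ 56 (mod 82).

45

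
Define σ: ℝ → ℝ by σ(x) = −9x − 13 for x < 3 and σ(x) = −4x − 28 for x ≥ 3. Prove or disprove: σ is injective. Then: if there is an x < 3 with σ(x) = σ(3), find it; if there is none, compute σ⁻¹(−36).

Both pieces are strictly decreasing (slopes −9 and −4), so each is injective on its own interval.
The left piece maps (−∞, 3) onto (−40, ∞); the right piece maps [3, ∞) onto (−∞, −40].
These images are disjoint, so no value is attained by both pieces. Hence σ is injective.
Because the two images are disjoint, no x < 3 has σ(x) = σ(3), so we compute σ⁻¹(−36): −36 lies in (−40, ∞), so solve −9x − 13 = −36: x = (−36 + 13)/(−9) = 23/9.

23/9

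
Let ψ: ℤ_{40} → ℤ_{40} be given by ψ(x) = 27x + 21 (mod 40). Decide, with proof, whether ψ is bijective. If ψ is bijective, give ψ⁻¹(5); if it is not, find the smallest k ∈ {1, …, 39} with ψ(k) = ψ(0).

Suppose ψ(a) = ψ(b) in ℤ_{40}. Then 27a + 21 ≡ 27b + 21 (mod 40), therefore 27(a − b) ≡ 0 (mod 40).
Since gcd(27, 40) = 1, 27 is invertible modulo 40, so a − b ≡ 0 (mod 40), i.e. a = b.
We now compute 27⁻¹ mod 40 explicitly. Euclid's algorithm: 40 = 1·27 + 13, 27 = 2·13 + 1; back-substituting gives 1 = 3·27 − 2·40, so 27⁻¹ ≡ 3 (mod 40).
Then y ↦ 3(y − 21) is a two-sided inverse to ψ, so every y ∈ ℤ_{40} has a preimage.
So ψ is bijective.
Since ψ is bijective, we compute ψ⁻¹(5): solve 27x + 21 ≡ 5 (mod 40), i.e. 27x ≡ 24 (mod 40).
Multiplying by 27⁻¹ = 3 gives x ≡ 3·24 = 72 = 1·40 + 32 ≡ 32 (mod 40).
Check: ψ(32) = 27·32 + 21 = 885 = 22·40 + 5 ≡ 5 (mod 40).

32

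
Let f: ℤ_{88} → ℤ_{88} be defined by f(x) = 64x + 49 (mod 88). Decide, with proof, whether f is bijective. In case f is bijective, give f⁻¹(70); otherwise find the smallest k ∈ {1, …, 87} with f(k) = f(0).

11

Recall: f is injective if f(u) = f(v) implies u = v.
We have gcd(64, 88) = 8 > 1. Taking u = 0 and v = 11: f(0) = 49 and f(11) = 64·11 + 49 = 753 ≡ 49 (mod 88).
So f(0) = f(11) while 0 ≠ 11, so f is not injective, hence not bijective.
Since f is not bijective, we find the least positive k with f(k) = f(0): this means 64k ≡ 0 (mod 88), i.e. 88 ∣ 64k. Since gcd(64, 88) = 8, dividing through by 8 this holds exactly when 11 ∣ 8k, and as gcd(8, 11) = 1, exactly when 11 ∣ k.
The smallest positive such k is 11.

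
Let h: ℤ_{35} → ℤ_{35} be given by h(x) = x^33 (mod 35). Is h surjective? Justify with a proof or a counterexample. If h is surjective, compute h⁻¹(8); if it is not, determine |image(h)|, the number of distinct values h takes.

15

h(4): Repeated squaring mod 35: 4^1 ≡ 4, 4^2 ≡ 4² = 16, 4^4 ≡ 16² = 256 ≡ 11, 4^8 ≡ 11² = 121 ≡ 16, 4^16 ≡ 16² = 256 ≡ 11, 4^32 ≡ 11² = 121 ≡ 16. Since 33 = 32 + 1, 4^33 ≡ 16·4: 16·4 = 64 ≡ 29. So 4^33 ≡ 29 (mod 35).
h(9): Repeated squaring mod 35: 9^1 ≡ 9, 9^2 ≡ 9² = 81 ≡ 11, 9^4 ≡ 11² = 121 ≡ 16, 9^8 ≡ 16² = 256 ≡ 11, 9^16 ≡ 11² = 121 ≡ 16, 9^32 ≡ 16² = 256 ≡ 11. Since 33 = 32 + 1, 9^33 ≡ 11·9: 11·9 = 99 ≡ 29. So 9^33 ≡ 29 (mod 35).
So h(4) = h(9) = 29 while 4 ≠ 9, hence h is not injective.
A non-injective map from the 35-element set ℤ_{35} to itself takes at most 34 distinct values, so it cannot be surjective. Therefore h is not surjective.
Since h is not surjective, we determine |image(h)|. Computing x^33 mod 35 for each x (by repeated squaring, reducing mod 35 at every step), the values h(0), h(1), …, h(34) are: 0, 1, 22, 13, 29, 20, 6, 7, 8, 29, 20, 1, 27, 13, 14, 15, 1, 27, 8, 34, 20, 21, 22, 8, 34, 15, 6, 27, 28, 29, 15, 6, 22, 13, 34.
The distinct values are {0, 1, 6, 7, 8, 13, 14, 15, 20, 21, 22, 27, 28, 29, 34}; there are 15 of them.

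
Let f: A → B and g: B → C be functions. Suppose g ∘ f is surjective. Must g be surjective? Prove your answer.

surjective

Let c ∈ C. Since g ∘ f is surjective, some a ∈ A has g(f(a)) = c. Then b = f(a) ∈ B satisfies g(b) = c. So g is surjective.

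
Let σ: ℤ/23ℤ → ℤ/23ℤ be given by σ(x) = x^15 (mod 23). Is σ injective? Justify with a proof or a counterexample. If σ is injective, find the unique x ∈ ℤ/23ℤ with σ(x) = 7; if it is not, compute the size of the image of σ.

Since 23 is prime, the nonzero elements of ℤ/23ℤ form a cyclic group of order 22.
As gcd(15, 22) = 1, raising to the 15th power is a bijection on this group: if x_1^15 ≡ x_2^15 then (x_1x_2^{−1})^15 = 1, and the only element of order dividing gcd(15, 22) = 1 is 1, so x_1 = x_2.
With σ(0) = 0 this makes σ injective on all of ℤ/23ℤ, hence bijective (finite equal-size domain and codomain). In particular σ is injective.
Since σ is injective, we find the preimage of 7. The inverse of x ↦ x^15 on (ℤ/23ℤ)^× is x ↦ x^3, because 15·3 = 45 = 2·22 + 1 ≡ 1 (mod 22) and x^{22} = 1 for x ≠ 0 (Fermat). So σ⁻¹(7) = 7^3 mod 23.
Repeated squaring mod 23: 7^1 ≡ 7, 7^2 ≡ 7² = 49 ≡ 3. Since 3 = 2 + 1, 7^3 ≡ 3·7: 3·7 = 21. So 7^3 ≡ 21 (mod 23).
Hence σ⁻¹(7) = 21.

21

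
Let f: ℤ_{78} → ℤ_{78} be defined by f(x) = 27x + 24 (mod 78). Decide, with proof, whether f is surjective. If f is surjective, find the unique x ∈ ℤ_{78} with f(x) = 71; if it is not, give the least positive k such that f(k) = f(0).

26

Recall that surjectivity means every element of the codomain has a preimage under f.
Since gcd(27, 78) = 3, we have 27x ≡ 0 (mod 3) for all x, so f(x) ≡ 0 (mod 3).
But 1 ≢ 0 (mod 3), so 1 ∈ ℤ_{78} has no preimage. Thus f is not surjective.
Since f is not surjective, we find the least positive k with f(k) = f(0): this means 27k ≡ 0 (mod 78), i.e. 78 ∣ 27k. Since gcd(27, 78) = 3, dividing through by 3 this holds exactly when 26 ∣ 9k, and as gcd(9, 26) = 1, exactly when 26 ∣ k.
The smallest positive such k is 26.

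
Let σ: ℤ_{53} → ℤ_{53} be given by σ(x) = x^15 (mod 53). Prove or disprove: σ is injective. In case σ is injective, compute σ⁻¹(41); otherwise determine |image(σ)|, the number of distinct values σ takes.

Since 53 is prime, the nonzero elements of ℤ_{53} form a cyclic group of order 52.
As gcd(15, 52) = 1, raising to the 15th power is a bijection on this group: if u^15 ≡ v^15 then (uv^{−1})^15 = 1, and the only element of order dividing gcd(15, 52) = 1 is 1, so u = v.
With σ(0) = 0 this makes σ injective on all of ℤ_{53}, hence bijective (finite equal-size domain and codomain). In particular σ is injective.
Since σ is injective, we find the preimage of 41. The inverse of x ↦ x^15 on (ℤ_{53})^× is x ↦ x^7, because 15·7 = 105 = 2·52 + 1 ≡ 1 (mod 52) and x^{52} = 1 for x ≠ 0 (Fermat). So σ⁻¹(41) = 41^7 mod 53.
Repeated squaring mod 53: 41^1 ≡ 41, 41^2 ≡ 41² = 1681 ≡ 38, 41^4 ≡ 38² = 1444 ≡ 13. Since 7 = 4 + 2 + 1, 41^7 ≡ 13·38·41: 13·38 = 494 ≡ 17, then 17·41 = 697 ≡ 8. So 41^7 ≡ 8 (mod 53).
Hence σ⁻¹(41) = 8.

8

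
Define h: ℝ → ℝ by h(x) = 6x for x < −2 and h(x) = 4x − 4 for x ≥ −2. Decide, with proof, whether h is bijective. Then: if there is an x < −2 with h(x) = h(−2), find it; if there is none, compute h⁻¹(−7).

Both pieces are strictly increasing (slopes 6 and 4), so each is injective on its own interval.
The left piece maps (−∞, −2) onto (−∞, −12); the right piece maps [−2, ∞) onto [−12, ∞).
Since −12 = −12, the images partition ℝ: h is injective and surjective, hence bijective.
Because the two images are disjoint, no x < −2 has h(x) = h(−2), so we compute h⁻¹(−7): −7 lies in [−12, ∞), so solve 4x − 4 = −7: x = (−7 + 4)/4 = −3/4.

-3/4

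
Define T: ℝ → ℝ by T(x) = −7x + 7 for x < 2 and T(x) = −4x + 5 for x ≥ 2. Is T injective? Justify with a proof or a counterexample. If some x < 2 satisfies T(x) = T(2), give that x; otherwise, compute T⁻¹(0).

10/7

Both pieces are strictly decreasing (slopes −7 and −4), so each is injective on its own interval.
The left piece maps (−∞, 2) onto (−7, ∞); the right piece maps [2, ∞) onto (−∞, −3].
These images overlap. In particular T(2) = −3 (right piece), and solving −7x + 7 = −3 on the left piece gives x = 10/7 < 2.
So T(10/7) = T(2) with 10/7 ≠ 2, and T is not injective. This x = 10/7 is the requested value below 2.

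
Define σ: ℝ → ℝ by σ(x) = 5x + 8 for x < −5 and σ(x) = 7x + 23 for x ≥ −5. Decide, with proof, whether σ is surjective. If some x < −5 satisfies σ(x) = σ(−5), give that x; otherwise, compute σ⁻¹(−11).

Both pieces are strictly increasing (slopes 5 and 7), so each is injective on its own interval.
The left piece maps (−∞, −5) onto (−∞, −17); the right piece maps [−5, ∞) onto [−12, ∞).
The union (−∞, −17) ∪ [−12, ∞) omits the interval between −17 and −12; in particular −17 has no preimage. So σ is not surjective.
Because the two images are disjoint, no x < −5 has σ(x) = σ(−5), so we compute σ⁻¹(−11): −11 lies in [−12, ∞), so solve 7x + 23 = −11: x = (−11 − 23)/7 = −34/7.

-34/7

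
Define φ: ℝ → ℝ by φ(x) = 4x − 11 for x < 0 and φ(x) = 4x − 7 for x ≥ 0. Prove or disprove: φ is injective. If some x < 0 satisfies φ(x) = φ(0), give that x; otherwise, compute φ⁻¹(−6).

Both pieces are strictly increasing (slopes 4 and 4), so each is injective on its own interval.
The left piece maps (−∞, 0) onto (−∞, −11); the right piece maps [0, ∞) onto [−7, ∞).
These images are disjoint, so no value is attained by both pieces. Thus φ is injective.
Because the two images are disjoint, no x < 0 has φ(x) = φ(0), so we compute φ⁻¹(−6): −6 lies in [−7, ∞), so solve 4x − 7 = −6: x = (−6 + 7)/4 = 1/4.

1/4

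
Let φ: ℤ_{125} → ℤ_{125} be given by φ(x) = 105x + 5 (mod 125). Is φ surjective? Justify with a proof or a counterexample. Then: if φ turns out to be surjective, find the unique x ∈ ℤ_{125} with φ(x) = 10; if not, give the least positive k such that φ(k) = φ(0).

25

Since gcd(105, 125) = 5, we have 105x ≡ 0 (mod 5) for all x, so φ(x) ≡ 0 (mod 5).
But 1 ≢ 0 (mod 5), so 1 ∈ ℤ_{125} has no preimage. Therefore φ is not surjective.
Since φ is not surjective, we find the least positive k with φ(k) = φ(0): this means 105k ≡ 0 (mod 125), i.e. 125 ∣ 105k. Since gcd(105, 125) = 5, dividing through by 5 this holds exactly when 25 ∣ 21k, and as gcd(21, 25) = 1, exactly when 25 ∣ k.
The smallest positive such k is 25.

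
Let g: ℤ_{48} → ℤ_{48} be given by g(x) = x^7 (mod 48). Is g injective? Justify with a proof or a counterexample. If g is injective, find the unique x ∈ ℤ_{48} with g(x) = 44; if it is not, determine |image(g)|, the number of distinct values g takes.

g(0) = 0^7 = 0.
g(6): Repeated squaring mod 48: 6^1 ≡ 6, 6^2 ≡ 6² = 36, 6^4 ≡ 36² = 1296 ≡ 0. Since 7 = 4 + 2 + 1, 6^7 ≡ 0·36·6: 0·36 = 0, then 0·6 = 0. So 6^7 ≡ 0 (mod 48).
So g(0) = g(6) = 0 while 0 ≠ 6, thus g is not injective.
Since g is not injective, we determine |image(g)|. Computing x^7 mod 48 for each x (by repeated squaring, reducing mod 48 at every step), the values g(0), g(1), …, g(47) are: 0, 1, 32, 27, 16, 29, 0, 7, 32, 9, 16, 35, 0, 37, 32, 15, 16, 17, 0, 43, 32, 45, 16, 23, 0, 25, 32, 3, 16, 5, 0, 31, 32, 33, 16, 11, 0, 13, 32, 39, 16, 41, 0, 19, 32, 21, 16, 47.
The distinct values are {0, 1, 3, 5, 7, 9, 11, 13, 15, 16, 17, 19, 21, 23, 25, 27, 29, 31, 32, 33, 35, 37, 39, 41, 43, 45, 47}; there are 27 of them.

27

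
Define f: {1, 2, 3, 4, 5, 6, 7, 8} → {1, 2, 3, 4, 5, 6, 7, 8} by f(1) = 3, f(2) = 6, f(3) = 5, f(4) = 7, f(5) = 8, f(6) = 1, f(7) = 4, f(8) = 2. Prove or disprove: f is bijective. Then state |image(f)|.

8

The values 3, 6, 5, 7, 8, 1, 4, 2 are a permutation of {1, 2, 3, 4, 5, 6, 7, 8}: each element appears exactly once.
So f is injective and surjective, hence bijective.
The image of f is {1, 2, 3, 4, 5, 6, 7, 8}, which has 8 elements.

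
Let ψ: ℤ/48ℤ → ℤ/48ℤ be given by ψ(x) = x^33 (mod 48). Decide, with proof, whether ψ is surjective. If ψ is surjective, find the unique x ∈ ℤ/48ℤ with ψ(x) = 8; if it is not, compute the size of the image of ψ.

27

ψ(0) = 0^33 = 0.
ψ(6): Repeated squaring mod 48: 6^1 ≡ 6, 6^2 ≡ 6² = 36, 6^4 ≡ 36² = 1296 ≡ 0, 6^8 ≡ 0² = 0, 6^16 ≡ 0² = 0, 6^32 ≡ 0² = 0. Since 33 = 32 + 1, 6^33 ≡ 0·6: 0·6 = 0. So 6^33 ≡ 0 (mod 48).
So ψ(0) = ψ(6) = 0 while 0 ≠ 6, so ψ is not injective.
A non-injective map from the 48-element set ℤ/48ℤ to itself takes at most 47 distinct values, so it cannot be surjective. So ψ is not surjective.
Since ψ is not surjective, we determine |image(ψ)|. Computing x^33 mod 48 for each x (by repeated squaring, reducing mod 48 at every step), the values ψ(0), ψ(1), …, ψ(47) are: 0, 1, 32, 3, 16, 5, 0, 7, 32, 9, 16, 11, 0, 13, 32, 15, 16, 17, 0, 19, 32, 21, 16, 23, 0, 25, 32, 27, 16, 29, 0, 31, 32, 33, 16, 35, 0, 37, 32, 39, 16, 41, 0, 43, 32, 45, 16, 47.
The distinct values are {0, 1, 3, 5, 7, 9, 11, 13, 15, 16, 17, 19, 21, 23, 25, 27, 29, 31, 32, 33, 35, 37, 39, 41, 43, 45, 47}; there are 27 of them.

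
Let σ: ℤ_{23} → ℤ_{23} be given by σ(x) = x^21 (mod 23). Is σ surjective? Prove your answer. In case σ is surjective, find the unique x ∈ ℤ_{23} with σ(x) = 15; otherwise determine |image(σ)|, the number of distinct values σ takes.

Since 23 is prime, the nonzero elements of ℤ_{23} form a cyclic group of order 22.
As gcd(21, 22) = 1, raising to the 21st power is a bijection on this group: if a^21 ≡ b^21 then (ab^{−1})^21 = 1, and the only element of order dividing gcd(21, 22) = 1 is 1, so a = b.
With σ(0) = 0 this makes σ injective on all of ℤ_{23}, hence bijective (finite equal-size domain and codomain). In particular σ is surjective.
Since σ is surjective, we find the preimage of 15. The inverse of x ↦ x^21 on (ℤ_{23})^× is x ↦ x^21, because 21·21 = 441 = 20·22 + 1 ≡ 1 (mod 22) and x^{22} = 1 for x ≠ 0 (Fermat). So σ⁻¹(15) = 15^21 mod 23.
Repeated squaring mod 23: 15^1 ≡ 15, 15^2 ≡ 15² = 225 ≡ 18, 15^4 ≡ 18² = 324 ≡ 2, 15^8 ≡ 2² = 4, 15^16 ≡ 4² = 16. Since 21 = 16 + 4 + 1, 15^21 ≡ 16·2·15: 16·2 = 32 ≡ 9, then 9·15 = 135 ≡ 20. So 15^21 ≡ 20 (mod 23).
Hence σ⁻¹(15) = 20.

20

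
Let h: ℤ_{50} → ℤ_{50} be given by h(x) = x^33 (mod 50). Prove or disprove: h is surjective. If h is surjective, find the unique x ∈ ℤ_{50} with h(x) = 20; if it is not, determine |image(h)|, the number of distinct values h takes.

h(0) = 0^33 = 0.
h(10): Repeated squaring mod 50: 10^1 ≡ 10, 10^2 ≡ 10² = 100 ≡ 0, 10^4 ≡ 0² = 0, 10^8 ≡ 0² = 0, 10^16 ≡ 0² = 0, 10^32 ≡ 0² = 0. Since 33 = 32 + 1, 10^33 ≡ 0·10: 0·10 = 0. So 10^33 ≡ 0 (mod 50).
So h(0) = h(10) = 0 while 0 ≠ 10, thus h is not injective.
A non-injective map from the 50-element set ℤ_{50} to itself takes at most 49 distinct values, so it cannot be surjective. Hence h is not surjective.
Since h is not surjective, we determine |image(h)|. Computing x^33 mod 50 for each x (by repeated squaring, reducing mod 50 at every step), the values h(0), h(1), …, h(49) are: 0, 1, 42, 23, 14, 25, 16, 7, 38, 29, 0, 31, 22, 3, 44, 25, 46, 37, 18, 9, 0, 11, 2, 33, 24, 25, 26, 17, 48, 39, 0, 41, 32, 13, 4, 25, 6, 47, 28, 19, 0, 21, 12, 43, 34, 25, 36, 27, 8, 49.
The distinct values are {0, 1, 2, 3, 4, 6, 7, 8, 9, 11, 12, 13, 14, 16, 17, 18, 19, 21, 22, 23, 24, 25, 26, 27, 28, 29, 31, 32, 33, 34, 36, 37, 38, 39, 41, 42, 43, 44, 46, 47, 48, 49}; there are 42 of them.

42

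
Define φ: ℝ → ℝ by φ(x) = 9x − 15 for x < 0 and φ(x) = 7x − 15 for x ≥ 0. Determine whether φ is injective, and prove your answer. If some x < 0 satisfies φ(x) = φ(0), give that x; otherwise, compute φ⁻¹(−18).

-1/3

Both pieces are strictly increasing (slopes 9 and 7), so each is injective on its own interval.
The left piece maps (−∞, 0) onto (−∞, −15); the right piece maps [0, ∞) onto [−15, ∞).
These images are disjoint, so no value is attained by both pieces. Hence φ is injective.
Because the two images are disjoint, no x < 0 has φ(x) = φ(0), so we compute φ⁻¹(−18): −18 lies in (−∞, −15), so solve 9x − 15 = −18: x = (−18 + 15)/9 = −1/3.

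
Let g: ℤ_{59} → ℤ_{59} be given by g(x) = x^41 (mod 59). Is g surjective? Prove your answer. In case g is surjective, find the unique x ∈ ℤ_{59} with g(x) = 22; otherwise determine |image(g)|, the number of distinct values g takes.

Since 59 is prime, the nonzero elements of ℤ_{59} form a cyclic group of order 58.
As gcd(41, 58) = 1, raising to the 41st power is a bijection on this group: if u^41 ≡ v^41 then (uv^{−1})^41 = 1, and the only element of order dividing gcd(41, 58) = 1 is 1, so u = v.
With g(0) = 0 this makes g injective on all of ℤ_{59}, hence bijective (finite equal-size domain and codomain). In particular g is surjective.
Since g is surjective, we find the preimage of 22. The inverse of x ↦ x^41 on (ℤ_{59})^× is x ↦ x^17, because 41·17 = 697 = 12·58 + 1 ≡ 1 (mod 58) and x^{58} = 1 for x ≠ 0 (Fermat). So g⁻¹(22) = 22^17 mod 59.
Repeated squaring mod 59: 22^1 ≡ 22, 22^2 ≡ 22² = 484 ≡ 12, 22^4 ≡ 12² = 144 ≡ 26, 22^8 ≡ 26² = 676 ≡ 27, 22^16 ≡ 27² = 729 ≡ 21. Since 17 = 16 + 1, 22^17 ≡ 21·22: 21·22 = 462 ≡ 49. So 22^17 ≡ 49 (mod 59).
Hence g⁻¹(22) = 49.

49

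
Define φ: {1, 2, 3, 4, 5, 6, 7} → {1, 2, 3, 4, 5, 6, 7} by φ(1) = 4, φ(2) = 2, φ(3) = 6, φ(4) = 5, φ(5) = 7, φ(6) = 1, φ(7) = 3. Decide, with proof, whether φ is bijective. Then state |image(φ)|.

The values 4, 2, 6, 5, 7, 1, 3 are a permutation of {1, 2, 3, 4, 5, 6, 7}: each element appears exactly once.
So φ is injective and surjective, hence bijective.
The image of φ is {1, 2, 3, 4, 5, 6, 7}, which has 7 elements.

7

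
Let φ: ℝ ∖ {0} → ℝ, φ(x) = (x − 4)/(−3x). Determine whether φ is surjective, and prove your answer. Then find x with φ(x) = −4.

If φ(x) = −1/3, cross-multiplying gives −3(x − 4) = 1(−3x), which simplifies to 12 = 0 — false.  So −1/3 has no preimage and φ is not surjective.
Solving φ(x) = −4: cross-multiplying gives x − 4 = −4(−3x), which rearranges to −11x = 4, so x = −4/11.

-4/11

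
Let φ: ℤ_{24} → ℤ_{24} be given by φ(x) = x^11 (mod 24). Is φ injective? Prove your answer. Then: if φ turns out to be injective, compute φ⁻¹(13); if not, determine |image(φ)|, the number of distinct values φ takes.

φ(0) = 0^11 = 0.
φ(6): Repeated squaring mod 24: 6^1 ≡ 6, 6^2 ≡ 6² = 36 ≡ 12, 6^4 ≡ 12² = 144 ≡ 0, 6^8 ≡ 0² = 0. Since 11 = 8 + 2 + 1, 6^11 ≡ 0·12·6: 0·12 = 0, then 0·6 = 0. So 6^11 ≡ 0 (mod 24).
So φ(0) = φ(6) = 0 while 0 ≠ 6, thus φ is not injective.
Since φ is not injective, we determine |image(φ)|. Computing x^11 mod 24 for each x (by repeated squaring, reducing mod 24 at every step), the values φ(0), φ(1), …, φ(23) are: 0, 1, 8, 3, 16, 5, 0, 7, 8, 9, 16, 11, 0, 13, 8, 15, 16, 17, 0, 19, 8, 21, 16, 23.
The distinct values are {0, 1, 3, 5, 7, 8, 9, 11, 13, 15, 16, 17, 19, 21, 23}; there are 15 of them.

15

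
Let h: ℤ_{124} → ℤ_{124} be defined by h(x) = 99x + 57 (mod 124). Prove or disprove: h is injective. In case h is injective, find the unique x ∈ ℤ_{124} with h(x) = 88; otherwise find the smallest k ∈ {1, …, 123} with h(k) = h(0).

93

If h(s) = h(t), then 99s ≡ 99t (mod 124). Because gcd(99, 124) = 1, we may cancel 99 to get s ≡ t (mod 124).
Thus h is injective.
We now compute 99⁻¹ mod 124 explicitly. Euclid's algorithm: 124 = 1·99 + 25, 99 = 3·25 + 24, 25 = 1·24 + 1; back-substituting gives 1 = 119·99 − 95·124, so 99⁻¹ ≡ 119 (mod 124).
Since h is injective, we compute h⁻¹(88): solve 99x + 57 ≡ 88 (mod 124), i.e. 99x ≡ 31 (mod 124).
Multiplying by 99⁻¹ = 119 gives x ≡ 119·31 = 3689 = 29·124 + 93 ≡ 93 (mod 124).
Check: h(93) = 99·93 + 57 = 9264 = 74·124 + 88 ≡ 88 (mod 124).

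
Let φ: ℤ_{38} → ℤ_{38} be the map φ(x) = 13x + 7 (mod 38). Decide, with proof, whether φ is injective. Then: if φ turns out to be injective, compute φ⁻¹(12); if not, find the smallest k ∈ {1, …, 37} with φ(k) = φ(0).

15

By definition, injectivity means: for all a, b in the domain, φ(a) = φ(b) implies a = b.
If φ(a) = φ(b), then 13a ≡ 13b (mod 38). Because gcd(13, 38) = 1, we may cancel 13 to get a ≡ b (mod 38).
Thus φ is injective.
We now compute 13⁻¹ mod 38 explicitly. Euclid's algorithm: 38 = 2·13 + 12, 13 = 1·12 + 1; back-substituting gives 1 = 3·13 − 1·38, so 13⁻¹ ≡ 3 (mod 38).
Since φ is injective, we compute φ⁻¹(12): solve 13x + 7 ≡ 12 (mod 38), i.e. 13x ≡ 5 (mod 38).
Multiplying by 13⁻¹ = 3 gives x ≡ 3·5 = 15 ≡ 15 (mod 38).
Check: φ(15) = 13·15 + 7 = 202 = 5·38 + 12 ≡ 12 (mod 38).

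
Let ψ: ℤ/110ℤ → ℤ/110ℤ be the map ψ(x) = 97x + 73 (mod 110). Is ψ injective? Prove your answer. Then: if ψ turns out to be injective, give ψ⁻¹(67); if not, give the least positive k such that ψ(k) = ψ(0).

By definition, ψ is injective when ψ(u) = ψ(v) forces u = v.
If ψ(u) = ψ(v), then 97u ≡ 97v (mod 110). Because gcd(97, 110) = 1, we may cancel 97 to get u ≡ v (mod 110).
Thus ψ is injective.
We now compute 97⁻¹ mod 110 explicitly. Euclid's algorithm: 110 = 1·97 + 13, 97 = 7·13 + 6, 13 = 2·6 + 1; back-substituting gives 1 = 93·97 − 82·110, so 97⁻¹ ≡ 93 (mod 110).
Since ψ is injective, we compute ψ⁻¹(67): solve 97x + 73 ≡ 67 (mod 110), i.e. 97x ≡ 104 (mod 110).
Multiplying by 97⁻¹ = 93 gives x ≡ 93·104 = 9672 = 87·110 + 102 ≡ 102 (mod 110).
Check: ψ(102) = 97·102 + 73 = 9967 = 90·110 + 67 ≡ 67 (mod 110).

102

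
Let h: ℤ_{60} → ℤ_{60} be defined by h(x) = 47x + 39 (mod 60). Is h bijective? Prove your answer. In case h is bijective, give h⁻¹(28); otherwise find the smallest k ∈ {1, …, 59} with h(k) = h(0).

47

If h(a) = h(b), then 47a ≡ 47b (mod 60). Because gcd(47, 60) = 1, we may cancel 47 to get a ≡ b (mod 60).
We now compute 47⁻¹ mod 60 explicitly. Euclid's algorithm: 60 = 1·47 + 13, 47 = 3·13 + 8, 13 = 1·8 + 5, 8 = 1·5 + 3, 5 = 1·3 + 2, 3 = 1·2 + 1; back-substituting gives 1 = 23·47 − 18·60, so 47⁻¹ ≡ 23 (mod 60).
For any y ∈ ℤ_{60}, x = 23(y − 39) mod 60 satisfies h(x) = 47·23(y − 39) + 39 ≡ y (since 47·23 ≡ 1 mod 60). So every y has a preimage.
Thus h is bijective.
Since h is bijective, we find h⁻¹(28): we need 47x ≡ 28 − 39 ≡ 49 (mod 60). Using 47⁻¹ = 23: x ≡ 23·49 = 1127 = 18·60 + 47, so x = 47.
Check: h(47) = 47·47 + 39 = 2248 = 37·60 + 28 ≡ 28 (mod 60).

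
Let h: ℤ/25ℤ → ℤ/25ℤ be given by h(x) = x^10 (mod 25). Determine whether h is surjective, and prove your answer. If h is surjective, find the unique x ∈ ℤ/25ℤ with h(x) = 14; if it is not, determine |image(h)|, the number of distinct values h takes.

h(2): Repeated squaring mod 25: 2^1 ≡ 2, 2^2 ≡ 2² = 4, 2^4 ≡ 4² = 16, 2^8 ≡ 16² = 256 ≡ 6. Since 10 = 8 + 2, 2^10 ≡ 6·4: 6·4 = 24. So 2^10 ≡ 24 (mod 25).
h(3): Repeated squaring mod 25: 3^1 ≡ 3, 3^2 ≡ 3² = 9, 3^4 ≡ 9² = 81 ≡ 6, 3^8 ≡ 6² = 36 ≡ 11. Since 10 = 8 + 2, 3^10 ≡ 11·9: 11·9 = 99 ≡ 24. So 3^10 ≡ 24 (mod 25).
So h(2) = h(3) = 24 while 2 ≠ 3, thus h is not injective.
A non-injective map from the 25-element set ℤ/25ℤ to itself takes at most 24 distinct values, so it cannot be surjective. Thus h is not surjective.
Since h is not surjective, we determine |image(h)|. Computing x^10 mod 25 for each x (by repeated squaring, reducing mod 25 at every step), the values h(0), h(1), …, h(24) are: 0, 1, 24, 24, 1, 0, 1, 24, 24, 1, 0, 1, 24, 24, 1, 0, 1, 24, 24, 1, 0, 1, 24, 24, 1.
The distinct values are {0, 1, 24}; there are 3 of them.

3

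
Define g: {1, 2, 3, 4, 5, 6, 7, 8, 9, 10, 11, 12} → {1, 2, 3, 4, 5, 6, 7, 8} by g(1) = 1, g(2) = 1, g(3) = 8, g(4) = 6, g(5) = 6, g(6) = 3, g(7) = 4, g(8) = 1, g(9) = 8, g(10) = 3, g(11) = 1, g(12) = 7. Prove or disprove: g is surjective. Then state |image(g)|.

6

No element maps to 2, so g is not surjective.
The image of g is {1, 3, 4, 6, 7, 8}, which has 6 elements.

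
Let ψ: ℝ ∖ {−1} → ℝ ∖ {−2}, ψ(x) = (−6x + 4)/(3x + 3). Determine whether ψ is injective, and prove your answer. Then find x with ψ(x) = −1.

7/3

Suppose ψ(u) = ψ(v). Cross-multiplying: (−6u + 4)(3v + 3) = (−6v + 4)(3u + 3).
Expanding both sides and cancelling the symmetric terms leaves −30·(u − v) = 0. Since −30 ≠ 0, u = v. Therefore ψ is injective.
Solving ψ(x) = −1: cross-multiplying gives −6x + 4 = −1(3x + 3), which rearranges to −3x = −7, so x = 7/3.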